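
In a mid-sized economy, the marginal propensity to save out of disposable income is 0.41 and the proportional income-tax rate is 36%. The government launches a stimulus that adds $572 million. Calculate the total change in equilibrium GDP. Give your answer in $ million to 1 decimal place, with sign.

+$919.0 million

MPC = 1 − MPS = 1 − 0.41 = 0.59.
Expenditure multiplier = 1/(1 − c(1−t)) = 1/(1 − 0.59×0.64) = 1/0.6224 ≈ 1.607.
ΔY = k × ΔG = (+$572 million) / 0.6224 ≈ +$919 million.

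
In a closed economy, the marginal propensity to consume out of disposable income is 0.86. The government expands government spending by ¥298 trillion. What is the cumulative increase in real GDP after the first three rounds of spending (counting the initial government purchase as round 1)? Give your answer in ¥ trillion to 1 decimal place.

¥774.7 trillion

Round 1 adds ΔG = ¥298 trillion; each later round is MPC = 0.86 times the previous.
After 3 rounds: 298 + 256.28 + 220.4008 = ΔG·(1 − c^3)/(1 − c) = 298 × (1 − 0.636056)/0.14 ≈ ¥774.7 trillion.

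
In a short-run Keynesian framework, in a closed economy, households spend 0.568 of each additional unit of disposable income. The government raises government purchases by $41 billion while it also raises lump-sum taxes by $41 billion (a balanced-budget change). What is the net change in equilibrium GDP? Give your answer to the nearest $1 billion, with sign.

Expenditure multiplier = 1/(1 − MPC) = 1/(1 − 0.568) = 1/0.432 ≈ 2.315.
ΔG contributes k·ΔG = (+$41 billion) / 0.432 ≈ +$94.9 billion.
ΔT of +$41 billion changes first-round spending by −c·ΔT = −$23.288 billion, contributing k·(−c·ΔT) = (−$23.288 billion) / 0.432 ≈ −$53.9 billion.
With ΔG = ΔT and no other leakages, the balanced-budget multiplier is 1, so ΔY = ΔG = +$41 billion.

+$41 billion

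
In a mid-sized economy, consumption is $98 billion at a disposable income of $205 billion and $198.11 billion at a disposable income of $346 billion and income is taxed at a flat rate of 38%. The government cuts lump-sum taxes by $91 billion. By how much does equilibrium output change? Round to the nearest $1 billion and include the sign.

MPC = ΔC/ΔYd = (198.11 − 98)/(346 − 205) = 100.11/141 = 0.71.
A lump-sum tax change of −$91 billion shifts disposable income by +$91 billion; first-round consumption changes by −c × ΔT = −0.71 × (−$91 billion) = +$64.61 billion.
Expenditure multiplier = 1/(1 − c(1−t)) = 1/(1 − 0.71×0.62) = 1/0.5598 ≈ 1.786.
The tax multiplier is −c × k ≈ −1.268, so ΔY = k × (−c·ΔT) = (+$64.61 billion) / 0.5598 ≈ +$115 billion.

+$115 billion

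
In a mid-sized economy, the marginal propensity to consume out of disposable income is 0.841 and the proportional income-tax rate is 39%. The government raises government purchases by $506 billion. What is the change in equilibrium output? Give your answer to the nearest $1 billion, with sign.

+$1,039 billion

Spending multiplier = 1/(1 − c(1−t)) = 1/(1 − 0.841×0.61) = 1/0.48699 ≈ 2.053.
ΔY = k × ΔG = (+$506 billion) / 0.48699 ≈ +$1,039 billion.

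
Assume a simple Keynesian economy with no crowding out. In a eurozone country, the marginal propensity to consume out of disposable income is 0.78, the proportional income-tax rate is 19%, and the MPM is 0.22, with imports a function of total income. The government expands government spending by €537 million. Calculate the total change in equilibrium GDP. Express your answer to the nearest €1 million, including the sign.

Government-spending multiplier = 1/(1 − c(1−t) + m) = 1/(1 − 0.78×0.81 + 0.22) = 1/0.5882 ≈ 1.7.
ΔY = k × ΔG = (+€537 million) / 0.5882 ≈ +€913 million.

+€913 million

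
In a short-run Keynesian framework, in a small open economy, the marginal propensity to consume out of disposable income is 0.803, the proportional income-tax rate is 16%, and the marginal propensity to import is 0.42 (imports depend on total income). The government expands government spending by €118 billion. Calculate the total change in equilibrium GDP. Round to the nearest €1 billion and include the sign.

Government-spending multiplier = 1/(1 − c(1−t) + m) = 1/(1 − 0.803×0.84 + 0.42) = 1/0.74548 ≈ 1.341.
ΔY = k × ΔG = (+€118 billion) / 0.74548 ≈ +€158 billion.

+€158 billion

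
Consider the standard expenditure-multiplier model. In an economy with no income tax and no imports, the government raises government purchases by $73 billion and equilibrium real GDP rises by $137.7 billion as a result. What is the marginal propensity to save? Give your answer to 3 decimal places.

Implied spending multiplier k = ΔY/ΔG = 137.7/73 ≈ 1.8863.
Since k = 1/(1 − MPC), MPC = 1 − 1/k = 1 − ΔG/ΔY = 1 − 73/137.7 ≈ 0.470.
MPS = 1 − MPC = 0.530.

0.530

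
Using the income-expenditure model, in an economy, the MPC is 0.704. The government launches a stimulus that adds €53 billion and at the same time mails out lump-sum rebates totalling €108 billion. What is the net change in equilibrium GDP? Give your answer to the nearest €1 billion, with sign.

+€436 billion

Expenditure multiplier = 1/(1 − MPC) = 1/(1 − 0.704) = 1/0.296 ≈ 3.378.
ΔG contributes k·ΔG = (+€53 billion) / 0.296 ≈ +€179.1 billion.
ΔT of −€108 billion changes first-round spending by −c·ΔT = +€76.032 billion, contributing k·(−c·ΔT) = (+€76.032 billion) / 0.296 ≈ +€256.9 billion.
Net ΔY = k(ΔG − c·ΔT) = (+€129.032 billion) / 0.296 ≈ +€436 billion.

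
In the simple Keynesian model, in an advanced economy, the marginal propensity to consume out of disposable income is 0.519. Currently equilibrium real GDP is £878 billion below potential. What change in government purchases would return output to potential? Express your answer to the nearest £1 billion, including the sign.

Spending multiplier = 1/(1 − MPC) = 1/(1 − 0.519) = 1/0.481 ≈ 2.079.
Need ΔY = +£878 billion, so ΔG = ΔY/k = (+£878 billion) × 0.481 ≈ +£422 billion.
The government should increase government purchases by £422 billion.

+£422 billion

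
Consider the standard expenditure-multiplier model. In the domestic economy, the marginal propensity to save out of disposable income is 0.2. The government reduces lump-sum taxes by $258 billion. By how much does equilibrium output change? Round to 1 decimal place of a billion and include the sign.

+$1,032.0 billion

MPC = 1 − MPS = 1 − 0.2 = 0.8.
A lump-sum tax change of −$258 billion shifts disposable income by +$258 billion; first-round consumption changes by −c × ΔT = −0.8 × (−$258 billion) = +$206.4 billion.
Expenditure multiplier = 1/(1 − MPC) = 1/(1 − 0.8) = 1/0.2 = 5.
The tax multiplier is −c × k = −4, so ΔY = k × (−c·ΔT) = (+$206.4 billion) / 0.2 = +$1,032 billion.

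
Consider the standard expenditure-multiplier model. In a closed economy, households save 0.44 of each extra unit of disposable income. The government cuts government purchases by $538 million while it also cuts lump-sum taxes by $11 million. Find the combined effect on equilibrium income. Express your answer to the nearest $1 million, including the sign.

MPC = 1 − MPS = 1 − 0.44 = 0.56.
Expenditure multiplier = 1/(1 − MPC) = 1/(1 − 0.56) = 1/0.44 ≈ 2.273.
ΔG contributes k·ΔG = (−$538 million) / 0.44 ≈ −$1,222.7 million.
ΔT of −$11 million changes first-round spending by −c·ΔT = +$6.16 million, contributing k·(−c·ΔT) = (+$6.16 million) / 0.44 = +$14 million.
Net ΔY = k(ΔG − c·ΔT) = (−$531.84 million) / 0.44 ≈ −$1,209 million.

−$1,209 million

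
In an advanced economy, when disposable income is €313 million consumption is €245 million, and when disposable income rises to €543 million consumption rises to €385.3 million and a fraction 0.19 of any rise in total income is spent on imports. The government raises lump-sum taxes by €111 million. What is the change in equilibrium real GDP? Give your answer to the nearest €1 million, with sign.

−€117 million

MPC = ΔC/ΔYd = (385.3 − 245)/(543 − 313) = 140.3/230 = 0.61.
A lump-sum tax change of +€111 million shifts disposable income by −€111 million; first-round consumption changes by −c × ΔT = −0.61 × (+€111 million) = −€67.71 million.
Expenditure multiplier = 1/(1 − c + m) = 1/(1 − 0.61 + 0.19) = 1/0.58 ≈ 1.724.
The tax multiplier is −c × k ≈ −1.052, so ΔY = k × (−c·ΔT) = (−€67.71 million) / 0.58 ≈ −€117 million.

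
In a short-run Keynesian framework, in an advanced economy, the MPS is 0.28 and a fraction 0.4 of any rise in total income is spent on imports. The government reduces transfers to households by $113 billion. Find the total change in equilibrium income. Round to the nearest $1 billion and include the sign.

−$120 billion

MPC = 1 − MPS = 1 − 0.28 = 0.72.
The transfer change shifts disposable income by −$113 billion, so first-round consumption changes by c·ΔTR = 0.72 × (−$113 billion) = −$81.36 billion.
Expenditure multiplier = 1/(1 − c + m) = 1/(1 − 0.72 + 0.4) = 1/0.68 ≈ 1.471.
The transfer multiplier is c × k ≈ 1.059, so ΔY = k × (c·ΔTR) = (−$81.36 billion) / 0.68 ≈ −$120 billion.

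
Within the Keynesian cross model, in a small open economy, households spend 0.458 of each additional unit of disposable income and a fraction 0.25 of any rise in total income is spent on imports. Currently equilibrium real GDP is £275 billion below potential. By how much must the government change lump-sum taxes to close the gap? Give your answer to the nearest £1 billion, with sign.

−£476 billion

Spending multiplier = 1/(1 − c + m) = 1/(1 − 0.458 + 0.25) = 1/0.792 ≈ 1.263.
Tax multiplier = −c·k = −0.458/0.792 ≈ −0.578. Need ΔY = +£275 billion, so ΔT = ΔY/(−c·k) = −(+£275 billion) × 0.792 / 0.458 ≈ −£476 billion.
The government should cut lump-sum taxes by £476 billion.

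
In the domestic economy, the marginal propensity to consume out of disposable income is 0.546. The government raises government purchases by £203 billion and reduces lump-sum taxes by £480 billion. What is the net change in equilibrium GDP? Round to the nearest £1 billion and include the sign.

+£1,024 billion

Expenditure multiplier = 1/(1 − MPC) = 1/(1 − 0.546) = 1/0.454 ≈ 2.203.
ΔG contributes k·ΔG = (+£203 billion) / 0.454 ≈ +£447.1 billion.
ΔT of −£480 billion changes first-round spending by −c·ΔT = +£262.08 billion, contributing k·(−c·ΔT) = (+£262.08 billion) / 0.454 ≈ +£577.3 billion.
Net ΔY = k(ΔG − c·ΔT) = (+£465.08 billion) / 0.454 ≈ +£1,024 billion.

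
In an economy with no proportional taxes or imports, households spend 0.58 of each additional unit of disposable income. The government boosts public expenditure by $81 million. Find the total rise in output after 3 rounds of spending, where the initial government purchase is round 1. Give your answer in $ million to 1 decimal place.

$155.2 million

Round 1 adds ΔG = $81 million; each later round is MPC = 0.58 times the previous.
After 3 rounds: 81 + 46.98 + 27.2484 = ΔG·(1 − c^3)/(1 − c) = 81 × (1 − 0.195112)/0.42 ≈ $155.2 million.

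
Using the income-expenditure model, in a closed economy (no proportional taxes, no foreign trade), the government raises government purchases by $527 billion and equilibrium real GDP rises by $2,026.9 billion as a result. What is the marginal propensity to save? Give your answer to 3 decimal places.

0.260

Implied spending multiplier k = ΔY/ΔG = 2,026.9/527 ≈ 3.8461.
Since k = 1/(1 − MPC), MPC = 1 − 1/k = 1 − ΔG/ΔY = 1 − 527/2,026.9 ≈ 0.740.
MPS = 1 − MPC = 0.260.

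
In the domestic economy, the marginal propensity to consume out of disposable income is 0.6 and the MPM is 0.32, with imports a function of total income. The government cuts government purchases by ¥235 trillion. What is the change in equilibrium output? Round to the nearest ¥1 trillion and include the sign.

Expenditure multiplier = 1/(1 − c + m) = 1/(1 − 0.6 + 0.32) = 1/0.72 ≈ 1.389.
ΔY = k × ΔG = (−¥235 trillion) / 0.72 ≈ −¥326 trillion.

−¥326 trillion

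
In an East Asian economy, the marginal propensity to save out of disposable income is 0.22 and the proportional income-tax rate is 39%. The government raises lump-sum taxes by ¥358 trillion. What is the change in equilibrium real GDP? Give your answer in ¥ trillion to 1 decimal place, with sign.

−¥532.7 trillion

MPC = 1 − MPS = 1 − 0.22 = 0.78.
A lump-sum tax change of +¥358 trillion shifts disposable income by −¥358 trillion; first-round consumption changes by −c × ΔT = −0.78 × (+¥358 trillion) = −¥279.24 trillion.
Expenditure multiplier = 1/(1 − c(1−t)) = 1/(1 − 0.78×0.61) = 1/0.5242 ≈ 1.908.
The tax multiplier is −c × k ≈ −1.488, so ΔY = k × (−c·ΔT) = (−¥279.24 trillion) / 0.5242 ≈ −¥532.7 trillion.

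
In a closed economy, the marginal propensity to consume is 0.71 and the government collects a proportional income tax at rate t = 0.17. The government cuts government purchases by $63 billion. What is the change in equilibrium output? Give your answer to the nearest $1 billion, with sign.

Government-spending multiplier = 1/(1 − c(1−t)) = 1/(1 − 0.71×0.83) = 1/0.4107 ≈ 2.435.
ΔY = k × ΔG = (−$63 billion) / 0.4107 ≈ −$153 billion.

−$153 billion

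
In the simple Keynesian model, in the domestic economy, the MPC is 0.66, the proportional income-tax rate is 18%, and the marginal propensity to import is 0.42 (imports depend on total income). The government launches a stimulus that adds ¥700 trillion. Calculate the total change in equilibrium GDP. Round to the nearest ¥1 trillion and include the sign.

Spending multiplier = 1/(1 − c(1−t) + m) = 1/(1 − 0.66×0.82 + 0.42) = 1/0.8788 ≈ 1.138.
ΔY = k × ΔG = (+¥700 trillion) / 0.8788 ≈ +¥797 trillion.

+¥797 trillion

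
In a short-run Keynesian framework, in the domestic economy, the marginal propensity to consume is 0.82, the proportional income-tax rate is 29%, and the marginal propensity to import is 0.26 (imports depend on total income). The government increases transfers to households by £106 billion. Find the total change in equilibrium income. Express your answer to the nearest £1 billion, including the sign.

The transfer change shifts disposable income by +£106 billion, so first-round consumption changes by c·ΔTR = 0.82 × (+£106 billion) = +£86.92 billion.
Expenditure multiplier = 1/(1 − c(1−t) + m) = 1/(1 − 0.82×0.71 + 0.26) = 1/0.6778 ≈ 1.475.
The transfer multiplier is c × k ≈ 1.21, so ΔY = k × (c·ΔTR) = (+£86.92 billion) / 0.6778 ≈ +£128 billion.

+£128 billion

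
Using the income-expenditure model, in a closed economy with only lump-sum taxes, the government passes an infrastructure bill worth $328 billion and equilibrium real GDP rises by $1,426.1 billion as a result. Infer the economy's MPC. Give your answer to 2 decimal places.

Implied spending multiplier k = ΔY/ΔG = 1,426.1/328 ≈ 4.3479.
Since k = 1/(1 − MPC), MPC = 1 − 1/k = 1 − ΔG/ΔY = 1 − 328/1,426.1 ≈ 0.77.

0.77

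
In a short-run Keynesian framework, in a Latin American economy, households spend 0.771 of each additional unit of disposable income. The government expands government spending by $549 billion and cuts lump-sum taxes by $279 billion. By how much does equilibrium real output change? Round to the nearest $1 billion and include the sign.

+$3,337 billion

Expenditure multiplier = 1/(1 − MPC) = 1/(1 − 0.771) = 1/0.229 ≈ 4.367.
ΔG contributes k·ΔG = (+$549 billion) / 0.229 ≈ +$2,397.4 billion.
ΔT of −$279 billion changes first-round spending by −c·ΔT = +$215.109 billion, contributing k·(−c·ΔT) = (+$215.109 billion) / 0.229 ≈ +$939.3 billion.
Net ΔY = k(ΔG − c·ΔT) = (+$764.109 billion) / 0.229 ≈ +$3,337 billion.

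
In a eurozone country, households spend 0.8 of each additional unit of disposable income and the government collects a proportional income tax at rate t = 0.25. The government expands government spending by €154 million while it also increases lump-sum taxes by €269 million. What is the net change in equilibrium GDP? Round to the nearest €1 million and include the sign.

−€153 million

Expenditure multiplier = 1/(1 − c(1−t)) = 1/(1 − 0.8×0.75) = 1/0.4 = 2.5.
ΔG contributes k·ΔG = (+€154 million) / 0.4 = +€385 million.
ΔT of +€269 million changes first-round spending by −c·ΔT = −€215.2 million, contributing k·(−c·ΔT) = (−€215.2 million) / 0.4 = −€538 million.
Net ΔY = k(ΔG − c·ΔT) = (−€61.2 million) / 0.4 = −€153 million.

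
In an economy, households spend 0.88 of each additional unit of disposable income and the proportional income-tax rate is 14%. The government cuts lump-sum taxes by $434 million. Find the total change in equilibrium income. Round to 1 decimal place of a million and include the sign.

+$1,570.4 million

A lump-sum tax change of −$434 million shifts disposable income by +$434 million; first-round consumption changes by −c × ΔT = −0.88 × (−$434 million) = +$381.92 million.
Expenditure multiplier = 1/(1 − c(1−t)) = 1/(1 − 0.88×0.86) = 1/0.2432 ≈ 4.112.
The tax multiplier is −c × k ≈ −3.618, so ΔY = k × (−c·ΔT) = (+$381.92 million) / 0.2432 ≈ +$1,570.4 million.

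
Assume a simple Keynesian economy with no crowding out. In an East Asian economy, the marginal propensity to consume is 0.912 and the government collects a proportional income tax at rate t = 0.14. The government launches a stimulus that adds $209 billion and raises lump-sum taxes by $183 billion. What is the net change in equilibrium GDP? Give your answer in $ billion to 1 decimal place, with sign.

+$195.2 billion

Expenditure multiplier = 1/(1 − c(1−t)) = 1/(1 − 0.912×0.86) = 1/0.21568 ≈ 4.636.
ΔG contributes k·ΔG = (+$209 billion) / 0.21568 ≈ +$969 billion.
ΔT of +$183 billion changes first-round spending by −c·ΔT = −$166.896 billion, contributing k·(−c·ΔT) = (−$166.896 billion) / 0.21568 ≈ −$773.8 billion.
Net ΔY = k(ΔG − c·ΔT) = (+$42.104 billion) / 0.21568 ≈ +$195.2 billion.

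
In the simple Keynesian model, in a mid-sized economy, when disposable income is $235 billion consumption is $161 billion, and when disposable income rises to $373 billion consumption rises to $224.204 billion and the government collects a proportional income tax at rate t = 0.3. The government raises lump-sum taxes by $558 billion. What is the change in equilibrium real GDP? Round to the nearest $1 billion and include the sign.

MPC = ΔC/ΔYd = (224.204 − 161)/(373 − 235) = 63.204/138 = 0.458.
A lump-sum tax change of +$558 billion shifts disposable income by −$558 billion; first-round consumption changes by −c × ΔT = −0.458 × (+$558 billion) = −$255.564 billion.
Expenditure multiplier = 1/(1 − c(1−t)) = 1/(1 − 0.458×0.7) = 1/0.6794 ≈ 1.472.
The tax multiplier is −c × k ≈ −0.674, so ΔY = k × (−c·ΔT) = (−$255.564 billion) / 0.6794 ≈ −$376 billion.

−$376 billion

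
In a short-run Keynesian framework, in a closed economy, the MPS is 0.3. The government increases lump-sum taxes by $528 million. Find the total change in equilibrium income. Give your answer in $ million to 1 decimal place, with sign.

MPC = 1 − MPS = 1 − 0.3 = 0.7.
A lump-sum tax change of +$528 million shifts disposable income by −$528 million; first-round consumption changes by −c × ΔT = −0.7 × (+$528 million) = −$369.6 million.
Expenditure multiplier = 1/(1 − MPC) = 1/(1 − 0.7) = 1/0.3 ≈ 3.333.
The tax multiplier is −c × k ≈ −2.333, so ΔY = k × (−c·ΔT) = (−$369.6 million) / 0.3 = −$1,232 million.

−$1,232.0 million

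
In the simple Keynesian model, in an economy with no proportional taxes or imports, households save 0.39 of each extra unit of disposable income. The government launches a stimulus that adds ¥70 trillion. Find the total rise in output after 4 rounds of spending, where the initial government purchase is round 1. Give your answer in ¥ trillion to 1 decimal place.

MPC = 1 − MPS = 1 − 0.39 = 0.61.
Round 1 adds ΔG = ¥70 trillion; each later round is MPC = 0.61 times the previous.
After 4 rounds: 70 + 42.7 + 26.047 + 15.88867 = ΔG·(1 − c^4)/(1 − c) = 70 × (1 − 0.13845841)/0.39 ≈ ¥154.6 trillion.

¥154.6 trillion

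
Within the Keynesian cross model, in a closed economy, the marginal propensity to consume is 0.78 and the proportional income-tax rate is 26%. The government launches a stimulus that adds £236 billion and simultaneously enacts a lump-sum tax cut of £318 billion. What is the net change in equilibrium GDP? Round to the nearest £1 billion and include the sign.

+£1,145 billion

Expenditure multiplier = 1/(1 − c(1−t)) = 1/(1 − 0.78×0.74) = 1/0.4228 ≈ 2.365.
ΔG contributes k·ΔG = (+£236 billion) / 0.4228 ≈ +£558.2 billion.
ΔT of −£318 billion changes first-round spending by −c·ΔT = +£248.04 billion, contributing k·(−c·ΔT) = (+£248.04 billion) / 0.4228 ≈ +£586.7 billion.
Net ΔY = k(ΔG − c·ΔT) = (+£484.04 billion) / 0.4228 ≈ +£1,145 billion.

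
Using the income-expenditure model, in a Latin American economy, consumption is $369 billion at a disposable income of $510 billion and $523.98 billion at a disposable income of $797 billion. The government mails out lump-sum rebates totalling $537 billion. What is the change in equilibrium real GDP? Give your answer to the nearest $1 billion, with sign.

+$630 billion

MPC = ΔC/ΔYd = (523.98 − 369)/(797 − 510) = 154.98/287 = 0.54.
A lump-sum tax change of −$537 billion shifts disposable income by +$537 billion; first-round consumption changes by −c × ΔT = −0.54 × (−$537 billion) = +$289.98 billion.
Expenditure multiplier = 1/(1 − MPC) = 1/(1 − 0.54) = 1/0.46 ≈ 2.174.
The tax multiplier is −c × k ≈ −1.174, so ΔY = k × (−c·ΔT) = (+$289.98 billion) / 0.46 ≈ +$630 billion.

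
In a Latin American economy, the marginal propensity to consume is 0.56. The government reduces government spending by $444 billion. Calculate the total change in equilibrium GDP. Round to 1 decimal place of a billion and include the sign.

−$1,009.1 billion

Expenditure multiplier = 1/(1 − MPC) = 1/(1 − 0.56) = 1/0.44 ≈ 2.273.
ΔY = k × ΔG = (−$444 billion) / 0.44 ≈ −$1,009.1 billion.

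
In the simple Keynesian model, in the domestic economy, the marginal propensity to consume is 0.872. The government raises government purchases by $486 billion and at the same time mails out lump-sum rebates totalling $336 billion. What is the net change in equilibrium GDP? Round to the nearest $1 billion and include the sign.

+$6,086 billion

Expenditure multiplier = 1/(1 − MPC) = 1/(1 − 0.872) = 1/0.128 ≈ 7.813.
ΔG contributes k·ΔG = (+$486 billion) / 0.128 ≈ +$3,796.9 billion.
ΔT of −$336 billion changes first-round spending by −c·ΔT = +$292.992 billion, contributing k·(−c·ΔT) = (+$292.992 billion) / 0.128 = +$2,289 billion.
Net ΔY = k(ΔG − c·ΔT) = (+$778.992 billion) / 0.128 ≈ +$6,086 billion.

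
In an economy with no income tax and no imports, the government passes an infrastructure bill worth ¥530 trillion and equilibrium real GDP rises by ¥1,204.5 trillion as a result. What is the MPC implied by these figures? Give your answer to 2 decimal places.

Implied spending multiplier k = ΔY/ΔG = 1,204.5/530 ≈ 2.2726.
Since k = 1/(1 − MPC), MPC = 1 − 1/k = 1 − ΔG/ΔY = 1 − 530/1,204.5 ≈ 0.56.

0.56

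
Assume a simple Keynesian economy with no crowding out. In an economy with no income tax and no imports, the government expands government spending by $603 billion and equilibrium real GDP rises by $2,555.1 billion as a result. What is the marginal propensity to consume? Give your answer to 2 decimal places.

0.76

Implied spending multiplier k = ΔY/ΔG = 2,555.1/603 ≈ 4.2373.
Since k = 1/(1 − MPC), MPC = 1 − 1/k = 1 − ΔG/ΔY = 1 − 603/2,555.1 ≈ 0.76.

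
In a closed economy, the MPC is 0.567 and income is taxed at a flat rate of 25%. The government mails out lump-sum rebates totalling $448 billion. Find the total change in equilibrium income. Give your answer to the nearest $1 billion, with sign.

A lump-sum tax change of −$448 billion shifts disposable income by +$448 billion; first-round consumption changes by −c × ΔT = −0.567 × (−$448 billion) = +$254.016 billion.
Expenditure multiplier = 1/(1 − c(1−t)) = 1/(1 − 0.567×0.75) = 1/0.57475 ≈ 1.74.
The tax multiplier is −c × k ≈ −0.987, so ΔY = k × (−c·ΔT) = (+$254.016 billion) / 0.57475 ≈ +$442 billion.

+$442 billion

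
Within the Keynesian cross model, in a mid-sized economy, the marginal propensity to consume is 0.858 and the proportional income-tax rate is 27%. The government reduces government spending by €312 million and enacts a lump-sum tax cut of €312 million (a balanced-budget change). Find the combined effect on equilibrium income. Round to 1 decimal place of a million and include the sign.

Expenditure multiplier = 1/(1 − c(1−t)) = 1/(1 − 0.858×0.73) = 1/0.37366 ≈ 2.676.
ΔG contributes k·ΔG = (−€312 million) / 0.37366 ≈ −€835 million.
ΔT of −€312 million changes first-round spending by −c·ΔT = +€267.696 million, contributing k·(−c·ΔT) = (+€267.696 million) / 0.37366 ≈ +€716.4 million.
Net ΔY = k(ΔG − c·ΔT) = (−€44.304 million) / 0.37366 ≈ −€118.6 million.

−€118.6 million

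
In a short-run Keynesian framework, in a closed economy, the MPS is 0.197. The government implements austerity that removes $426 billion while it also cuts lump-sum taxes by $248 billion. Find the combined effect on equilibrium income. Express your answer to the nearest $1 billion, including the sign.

MPC = 1 − MPS = 1 − 0.197 = 0.803.
Expenditure multiplier = 1/(1 − MPC) = 1/(1 − 0.803) = 1/0.197 ≈ 5.076.
ΔG contributes k·ΔG = (−$426 billion) / 0.197 ≈ −$2,162.4 billion.
ΔT of −$248 billion changes first-round spending by −c·ΔT = +$199.144 billion, contributing k·(−c·ΔT) = (+$199.144 billion) / 0.197 ≈ +$1,010.9 billion.
Net ΔY = k(ΔG − c·ΔT) = (−$226.856 billion) / 0.197 ≈ −$1,152 billion.

−$1,152 billion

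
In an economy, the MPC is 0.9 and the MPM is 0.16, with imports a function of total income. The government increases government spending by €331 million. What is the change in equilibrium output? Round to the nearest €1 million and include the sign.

Spending multiplier = 1/(1 − c + m) = 1/(1 − 0.9 + 0.16) = 1/0.26 ≈ 3.846.
ΔY = k × ΔG = (+€331 million) / 0.26 ≈ +€1,273 million.

+€1,273 million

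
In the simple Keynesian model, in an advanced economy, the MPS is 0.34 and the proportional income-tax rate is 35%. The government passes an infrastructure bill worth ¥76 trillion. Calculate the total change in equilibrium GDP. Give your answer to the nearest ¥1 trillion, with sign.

MPC = 1 − MPS = 1 − 0.34 = 0.66.
Government-spending multiplier = 1/(1 − c(1−t)) = 1/(1 − 0.66×0.65) = 1/0.571 ≈ 1.751.
ΔY = k × ΔG = (+¥76 trillion) / 0.571 ≈ +¥133 trillion.

+¥133 trillion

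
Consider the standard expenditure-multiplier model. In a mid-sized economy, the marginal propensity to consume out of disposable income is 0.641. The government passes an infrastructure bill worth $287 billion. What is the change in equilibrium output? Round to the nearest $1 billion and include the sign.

Spending multiplier = 1/(1 − MPC) = 1/(1 − 0.641) = 1/0.359 ≈ 2.786.
ΔY = k × ΔG = (+$287 billion) / 0.359 ≈ +$799 billion.

+$799 billion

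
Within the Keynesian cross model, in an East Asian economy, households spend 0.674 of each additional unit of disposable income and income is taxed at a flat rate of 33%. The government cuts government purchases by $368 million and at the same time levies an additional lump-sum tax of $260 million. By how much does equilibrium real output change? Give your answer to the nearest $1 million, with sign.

Expenditure multiplier = 1/(1 − c(1−t)) = 1/(1 − 0.674×0.67) = 1/0.54842 ≈ 1.823.
ΔG contributes k·ΔG = (−$368 million) / 0.54842 ≈ −$671 million.
ΔT of +$260 million changes first-round spending by −c·ΔT = −$175.24 million, contributing k·(−c·ΔT) = (−$175.24 million) / 0.54842 ≈ −$319.5 million.
Net ΔY = k(ΔG − c·ΔT) = (−$543.24 million) / 0.54842 ≈ −$991 million.

−$991 million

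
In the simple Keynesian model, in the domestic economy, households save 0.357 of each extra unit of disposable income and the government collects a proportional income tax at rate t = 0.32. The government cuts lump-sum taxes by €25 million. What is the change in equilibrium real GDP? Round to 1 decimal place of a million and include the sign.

+€28.6 million

MPC = 1 − MPS = 1 − 0.357 = 0.643.
A lump-sum tax change of −€25 million shifts disposable income by +€25 million; first-round consumption changes by −c × ΔT = −0.643 × (−€25 million) = +€16.075 million.
Expenditure multiplier = 1/(1 − c(1−t)) = 1/(1 − 0.643×0.68) = 1/0.56276 ≈ 1.777.
The tax multiplier is −c × k ≈ −1.143, so ΔY = k × (−c·ΔT) = (+€16.075 million) / 0.56276 ≈ +€28.6 million.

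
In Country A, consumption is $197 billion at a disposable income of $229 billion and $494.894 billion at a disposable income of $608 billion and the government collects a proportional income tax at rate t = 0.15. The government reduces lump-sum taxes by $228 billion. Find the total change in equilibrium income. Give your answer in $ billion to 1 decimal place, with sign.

+$539.9 billion

MPC = ΔC/ΔYd = (494.894 − 197)/(608 − 229) = 297.894/379 = 0.786.
A lump-sum tax change of −$228 billion shifts disposable income by +$228 billion; first-round consumption changes by −c × ΔT = −0.786 × (−$228 billion) = +$179.208 billion.
Expenditure multiplier = 1/(1 − c(1−t)) = 1/(1 − 0.786×0.85) = 1/0.3319 ≈ 3.013.
The tax multiplier is −c × k ≈ −2.368, so ΔY = k × (−c·ΔT) = (+$179.208 billion) / 0.3319 ≈ +$539.9 billion.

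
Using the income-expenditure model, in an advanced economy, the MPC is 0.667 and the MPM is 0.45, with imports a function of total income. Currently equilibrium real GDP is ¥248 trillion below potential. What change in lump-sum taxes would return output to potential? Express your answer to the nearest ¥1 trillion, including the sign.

Spending multiplier = 1/(1 − c + m) = 1/(1 − 0.667 + 0.45) = 1/0.783 ≈ 1.277.
Tax multiplier = −c·k = −0.667/0.783 ≈ −0.852. Need ΔY = +¥248 trillion, so ΔT = ΔY/(−c·k) = −(+¥248 trillion) × 0.783 / 0.667 ≈ −¥291 trillion.
The government should cut lump-sum taxes by ¥291 trillion.

−¥291 trillion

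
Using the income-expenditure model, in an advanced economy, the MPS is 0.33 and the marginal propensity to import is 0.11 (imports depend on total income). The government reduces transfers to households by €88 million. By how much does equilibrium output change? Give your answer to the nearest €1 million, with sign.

−€134 million

MPC = 1 − MPS = 1 − 0.33 = 0.67.
The transfer change shifts disposable income by −€88 million, so first-round consumption changes by c·ΔTR = 0.67 × (−€88 million) = −€58.96 million.
Expenditure multiplier = 1/(1 − c + m) = 1/(1 − 0.67 + 0.11) = 1/0.44 ≈ 2.273.
The transfer multiplier is c × k ≈ 1.523, so ΔY = k × (c·ΔTR) = (−€58.96 million) / 0.44 = −€134 million.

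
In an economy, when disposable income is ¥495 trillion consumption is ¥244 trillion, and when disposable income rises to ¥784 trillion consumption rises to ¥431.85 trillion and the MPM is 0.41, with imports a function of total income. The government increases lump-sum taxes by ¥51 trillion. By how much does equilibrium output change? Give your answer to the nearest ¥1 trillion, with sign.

−¥44 trillion

MPC = ΔC/ΔYd = (431.85 − 244)/(784 − 495) = 187.85/289 = 0.65.
A lump-sum tax change of +¥51 trillion shifts disposable income by −¥51 trillion; first-round consumption changes by −c × ΔT = −0.65 × (+¥51 trillion) = −¥33.15 trillion.
Expenditure multiplier = 1/(1 − c + m) = 1/(1 − 0.65 + 0.41) = 1/0.76 ≈ 1.316.
The tax multiplier is −c × k ≈ −0.855, so ΔY = k × (−c·ΔT) = (−¥33.15 trillion) / 0.76 ≈ −¥44 trillion.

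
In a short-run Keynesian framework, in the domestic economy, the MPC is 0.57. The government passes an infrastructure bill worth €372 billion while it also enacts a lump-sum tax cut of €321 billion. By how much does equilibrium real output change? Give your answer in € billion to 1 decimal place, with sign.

+€1,290.6 billion

Expenditure multiplier = 1/(1 − MPC) = 1/(1 − 0.57) = 1/0.43 ≈ 2.326.
ΔG contributes k·ΔG = (+€372 billion) / 0.43 ≈ +€865.1 billion.
ΔT of −€321 billion changes first-round spending by −c·ΔT = +€182.97 billion, contributing k·(−c·ΔT) = (+€182.97 billion) / 0.43 ≈ +€425.5 billion.
Net ΔY = k(ΔG − c·ΔT) = (+€554.97 billion) / 0.43 ≈ +€1,290.6 billion.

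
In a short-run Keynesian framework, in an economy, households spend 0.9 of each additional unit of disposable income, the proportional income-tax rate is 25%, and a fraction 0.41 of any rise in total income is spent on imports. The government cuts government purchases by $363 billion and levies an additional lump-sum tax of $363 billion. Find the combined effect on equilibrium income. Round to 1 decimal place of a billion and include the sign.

Expenditure multiplier = 1/(1 − c(1−t) + m) = 1/(1 − 0.9×0.75 + 0.41) = 1/0.735 ≈ 1.361.
ΔG contributes k·ΔG = (−$363 billion) / 0.735 ≈ −$493.9 billion.
ΔT of +$363 billion changes first-round spending by −c·ΔT = −$326.7 billion, contributing k·(−c·ΔT) = (−$326.7 billion) / 0.735 ≈ −$444.5 billion.
Net ΔY = k(ΔG − c·ΔT) = (−$689.7 billion) / 0.735 ≈ −$938.4 billion.

−$938.4 billion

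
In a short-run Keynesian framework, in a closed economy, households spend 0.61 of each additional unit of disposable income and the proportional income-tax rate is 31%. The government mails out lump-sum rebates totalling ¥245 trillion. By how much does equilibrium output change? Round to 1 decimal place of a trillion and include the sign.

+¥258.1 trillion

A lump-sum tax change of −¥245 trillion shifts disposable income by +¥245 trillion; first-round consumption changes by −c × ΔT = −0.61 × (−¥245 trillion) = +¥149.45 trillion.
Expenditure multiplier = 1/(1 − c(1−t)) = 1/(1 − 0.61×0.69) = 1/0.5791 ≈ 1.727.
The tax multiplier is −c × k ≈ −1.053, so ΔY = k × (−c·ΔT) = (+¥149.45 trillion) / 0.5791 ≈ +¥258.1 trillion.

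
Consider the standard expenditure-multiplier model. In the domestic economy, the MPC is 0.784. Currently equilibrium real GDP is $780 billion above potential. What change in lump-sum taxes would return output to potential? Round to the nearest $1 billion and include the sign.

+$215 billion

Spending multiplier = 1/(1 − MPC) = 1/(1 − 0.784) = 1/0.216 ≈ 4.63.
Tax multiplier = −c·k = −0.784/0.216 ≈ −3.63. Need ΔY = −$780 billion, so ΔT = ΔY/(−c·k) = −(−$780 billion) × 0.216 / 0.784 ≈ +$215 billion.
The government should raise lump-sum taxes by $215 billion.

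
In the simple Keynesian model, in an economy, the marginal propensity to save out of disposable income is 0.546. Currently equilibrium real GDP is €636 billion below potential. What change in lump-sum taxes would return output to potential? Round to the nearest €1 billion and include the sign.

MPC = 1 − MPS = 1 − 0.546 = 0.454.
Spending multiplier = 1/(1 − MPC) = 1/(1 − 0.454) = 1/0.546 ≈ 1.832.
Tax multiplier = −c·k = −0.454/0.546 ≈ −0.832. Need ΔY = +€636 billion, so ΔT = ΔY/(−c·k) = −(+€636 billion) × 0.546 / 0.454 ≈ −€765 billion.
The government should cut lump-sum taxes by €765 billion.

−€765 billion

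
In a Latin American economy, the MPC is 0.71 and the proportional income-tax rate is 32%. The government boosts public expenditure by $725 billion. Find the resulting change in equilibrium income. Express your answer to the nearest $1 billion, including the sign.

Spending multiplier = 1/(1 − c(1−t)) = 1/(1 − 0.71×0.68) = 1/0.5172 ≈ 1.933.
ΔY = k × ΔG = (+$725 billion) / 0.5172 ≈ +$1,402 billion.

+$1,402 billion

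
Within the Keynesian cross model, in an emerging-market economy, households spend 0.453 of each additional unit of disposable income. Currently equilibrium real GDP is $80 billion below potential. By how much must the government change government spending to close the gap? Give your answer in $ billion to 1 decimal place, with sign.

+$43.8 billion

Spending multiplier = 1/(1 − MPC) = 1/(1 − 0.453) = 1/0.547 ≈ 1.828.
Need ΔY = +$80 billion, so ΔG = ΔY/k = (+$80 billion) × 0.547 ≈ +$43.8 billion.
The government should increase government spending by $43.8 billion.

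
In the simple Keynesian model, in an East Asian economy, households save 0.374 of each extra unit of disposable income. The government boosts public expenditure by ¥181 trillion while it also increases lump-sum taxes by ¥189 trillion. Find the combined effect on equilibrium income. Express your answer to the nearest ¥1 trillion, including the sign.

MPC = 1 − MPS = 1 − 0.374 = 0.626.
Expenditure multiplier = 1/(1 − MPC) = 1/(1 − 0.626) = 1/0.374 ≈ 2.674.
ΔG contributes k·ΔG = (+¥181 trillion) / 0.374 ≈ +¥484 trillion.
ΔT of +¥189 trillion changes first-round spending by −c·ΔT = −¥118.314 trillion, contributing k·(−c·ΔT) = (−¥118.314 trillion) / 0.374 ≈ −¥316.3 trillion.
Net ΔY = k(ΔG − c·ΔT) = (+¥62.686 trillion) / 0.374 ≈ +¥168 trillion.

+¥168 trillion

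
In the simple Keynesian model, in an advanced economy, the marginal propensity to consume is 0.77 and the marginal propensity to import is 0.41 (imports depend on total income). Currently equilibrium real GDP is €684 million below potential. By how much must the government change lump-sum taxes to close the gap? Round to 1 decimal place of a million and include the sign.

−€568.5 million

Spending multiplier = 1/(1 − c + m) = 1/(1 − 0.77 + 0.41) = 1/0.64 ≈ 1.563.
Tax multiplier = −c·k = −0.77/0.64 ≈ −1.203. Need ΔY = +€684 million, so ΔT = ΔY/(−c·k) = −(+€684 million) × 0.64 / 0.77 ≈ −€568.5 million.
The government should cut lump-sum taxes by €568.5 million.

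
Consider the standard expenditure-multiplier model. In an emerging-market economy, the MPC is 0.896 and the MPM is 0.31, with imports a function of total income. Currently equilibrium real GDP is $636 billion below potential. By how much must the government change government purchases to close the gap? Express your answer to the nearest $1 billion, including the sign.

+$263 billion

Spending multiplier = 1/(1 − c + m) = 1/(1 − 0.896 + 0.31) = 1/0.414 ≈ 2.415.
Need ΔY = +$636 billion, so ΔG = ΔY/k = (+$636 billion) × 0.414 ≈ +$263 billion.
The government should increase government purchases by $263 billion.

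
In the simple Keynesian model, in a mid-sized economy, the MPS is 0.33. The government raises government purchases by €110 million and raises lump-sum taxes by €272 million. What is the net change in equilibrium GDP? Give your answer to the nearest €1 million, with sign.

MPC = 1 − MPS = 1 − 0.33 = 0.67.
Expenditure multiplier = 1/(1 − MPC) = 1/(1 − 0.67) = 1/0.33 ≈ 3.03.
ΔG contributes k·ΔG = (+€110 million) / 0.33 ≈ +€333.3 million.
ΔT of +€272 million changes first-round spending by −c·ΔT = −€182.24 million, contributing k·(−c·ΔT) = (−€182.24 million) / 0.33 ≈ −€552.2 million.
Net ΔY = k(ΔG − c·ΔT) = (−€72.24 million) / 0.33 ≈ −€219 million.

−€219 million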